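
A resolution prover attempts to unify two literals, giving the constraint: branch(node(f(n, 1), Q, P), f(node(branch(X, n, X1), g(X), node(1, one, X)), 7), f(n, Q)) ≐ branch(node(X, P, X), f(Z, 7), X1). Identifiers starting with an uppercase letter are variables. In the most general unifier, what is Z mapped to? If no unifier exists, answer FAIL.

node(branch(f(n, 1), n, f(n, f(n, 1))), g(f(n, 1)), node(1, one, f(n, 1)))

Decompose branch/3: node(f(n, 1), Q, P) ≐ node(X, P, X),  f(node(branch(X, n, X1), g(X), node(1, one, X)), 7) ≐ f(Z, 7),  f(n, Q) ≐ X1.
Decompose node/3: f(n, 1) ≐ X,  Q ≐ P,  P ≐ X.
Bind X := f(n, 1); substituting into the 2 remaining equations that mention X gives: P ≐ f(n, 1),  f(node(branch(f(n, 1), n, X1), g(f(n, 1)), node(1, one, f(n, 1))), 7) ≐ f(Z, 7).
Bind Q := P; substituting into the one remaining equation that mentions Q gives: f(n, P) ≐ X1.
Bind P := f(n, 1); substituting into the one remaining equation that mentions P gives: f(n, f(n, 1)) ≐ X1. Substituting into the earlier binding gives Q := f(n, 1).
Decompose f/2: node(branch(f(n, 1), n, X1), g(f(n, 1)), node(1, one, f(n, 1))) ≐ Z,  7 ≐ 7.
Bind Z := node(branch(f(n, 1), n, X1), g(f(n, 1)), node(1, one, f(n, 1))); no other remaining equation mentions Z.
Delete trivial equation 7 ≐ 7.
Bind X1 := f(n, f(n, 1)). Substituting into the earlier binding gives Z := node(branch(f(n, 1), n, f(n, f(n, 1))), g(f(n, 1)), node(1, one, f(n, 1))).
MGU = { X ↦ f(n, 1), Q ↦ f(n, 1), P ↦ f(n, 1), Z ↦ node(branch(f(n, 1), n, f(n, f(n, 1))), g(f(n, 1)), node(1, one, f(n, 1))), X1 ↦ f(n, f(n, 1)) }, so Z ↦ node(branch(f(n, 1), n, f(n, f(n, 1))), g(f(n, 1)), node(1, one, f(n, 1))).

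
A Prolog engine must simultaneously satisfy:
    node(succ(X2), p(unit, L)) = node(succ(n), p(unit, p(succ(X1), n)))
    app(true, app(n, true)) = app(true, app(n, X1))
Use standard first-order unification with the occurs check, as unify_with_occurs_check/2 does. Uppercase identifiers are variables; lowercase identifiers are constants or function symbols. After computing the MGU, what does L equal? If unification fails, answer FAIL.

p(succ(true), n)

Decompose node/2: succ(X2) = succ(n),  p(unit, L) = p(unit, p(succ(X1), n)).
Decompose succ/1: X2 = n.
Bind X2 := n; no other remaining equation mentions X2.
Decompose p/2: unit = unit,  L = p(succ(X1), n).
Delete trivial equation unit = unit.
Bind L := p(succ(X1), n); no other remaining equation mentions L.
Decompose app/2: true = true,  app(n, true) = app(n, X1).
Delete trivial equation true = true.
Decompose app/2: n = n,  true = X1.
Delete trivial equation n = n.
Bind X1 := true. Substituting into the earlier binding gives L := p(succ(true), n).
MGU = { X2 = n, L = p(succ(true), n), X1 = true }, so L = p(succ(true), n).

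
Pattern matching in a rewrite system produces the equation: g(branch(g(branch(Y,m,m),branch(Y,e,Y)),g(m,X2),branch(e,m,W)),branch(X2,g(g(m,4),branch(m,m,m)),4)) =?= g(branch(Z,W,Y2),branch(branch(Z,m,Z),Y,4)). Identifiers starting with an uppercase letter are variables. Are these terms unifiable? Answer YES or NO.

YES

Decompose g/2: branch(g(branch(Y,m,m),branch(Y,e,Y)),g(m,X2),branch(e,m,W)) =?= branch(Z,W,Y2),  branch(X2,g(g(m,4),branch(m,m,m)),4) =?= branch(branch(Z,m,Z),Y,4).
Decompose branch/3: g(branch(Y,m,m),branch(Y,e,Y)) =?= Z,  g(m,X2) =?= W,  branch(e,m,W) =?= Y2.
Bind Z := g(branch(Y,m,m),branch(Y,e,Y)); substituting into the one remaining equation that mentions Z gives: branch(X2,g(g(m,4),branch(m,m,m)),4) =?= branch(branch(g(branch(Y,m,m),branch(Y,e,Y)),m,g(branch(Y,m,m),branch(Y,e,Y))),Y,4).
Bind W := g(m,X2); substituting into the one remaining equation that mentions W gives: branch(e,m,g(m,X2)) =?= Y2.
Bind Y2 := branch(e,m,g(m,X2)); no other remaining equation mentions Y2.
Decompose branch/3: X2 =?= branch(g(branch(Y,m,m),branch(Y,e,Y)),m,g(branch(Y,m,m),branch(Y,e,Y))),  g(g(m,4),branch(m,m,m)) =?= Y,  4 =?= 4.
Bind X2 := branch(g(branch(Y,m,m),branch(Y,e,Y)),m,g(branch(Y,m,m),branch(Y,e,Y))); no other remaining equation mentions X2. Substituting into the earlier bindings gives W := g(m,branch(g(branch(Y,m,m),branch(Y,e,Y)),m,g(branch(Y,m,m),branch(Y,e,Y)))), Y2 := branch(e,m,g(m,branch(g(branch(Y,m,m),branch(Y,e,Y)),m,g(branch(Y,m,m),branch(Y,e,Y))))).
Bind Y := g(g(m,4),branch(m,m,m)); no other remaining equation mentions Y. Substituting into the earlier bindings gives Z := g(branch(g(g(m,4),branch(m,m,m)),m,m),branch(g(g(m,4),branch(m,m,m)),e,g(g(m,4),branch(m,m,m)))), W := g(m,branch(g(branch(g(g(m,4),branch(m,m,m)),m,m),branch(g(g(m,4),branch(m,m,m)),e,g(g(m,4),branch(m,m,m)))),m,g(branch(g(g(m,4),branch(m,m,m)),m,m),branch(g(g(m,4),branch(m,m,m)),e,g(g(m,4),branch(m,m,m)))))), Y2 := branch(e,m,g(m,branch(g(branch(g(g(m,4),branch(m,m,m)),m,m),branch(g(g(m,4),branch(m,m,m)),e,g(g(m,4),branch(m,m,m)))),m,g(branch(g(g(m,4),branch(m,m,m)),m,m),branch(g(g(m,4),branch(m,m,m)),e,g(g(m,4),branch(m,m,m))))))), X2 := branch(g(branch(g(g(m,4),branch(m,m,m)),m,m),branch(g(g(m,4),branch(m,m,m)),e,g(g(m,4),branch(m,m,m)))),m,g(branch(g(g(m,4),branch(m,m,m)),m,m),branch(g(g(m,4),branch(m,m,m)),e,g(g(m,4),branch(m,m,m))))).
Delete trivial equation 4 =?= 4.
No equations remain and no clash or occurs-check failure arose, so a unifier exists.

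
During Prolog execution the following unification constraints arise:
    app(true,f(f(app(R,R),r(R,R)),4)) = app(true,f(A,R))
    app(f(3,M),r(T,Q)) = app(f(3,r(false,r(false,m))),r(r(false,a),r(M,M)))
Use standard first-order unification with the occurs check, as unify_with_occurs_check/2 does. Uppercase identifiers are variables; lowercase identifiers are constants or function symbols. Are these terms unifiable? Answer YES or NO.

Decompose app/2: true = true,  f(f(app(R,R),r(R,R)),4) = f(A,R).
Delete trivial equation true = true.
Decompose f/2: f(app(R,R),r(R,R)) = A,  4 = R.
Bind A := f(app(R,R),r(R,R)); no other remaining equation mentions A.
Bind R := 4; no other remaining equation mentions R. Substituting into the earlier binding gives A := f(app(4,4),r(4,4)).
Decompose app/2: f(3,M) = f(3,r(false,r(false,m))),  r(T,Q) = r(r(false,a),r(M,M)).
Decompose f/2: 3 = 3,  M = r(false,r(false,m)).
Delete trivial equation 3 = 3.
Bind M := r(false,r(false,m)); substituting into the remaining equation gives: r(T,Q) = r(r(false,a),r(r(false,r(false,m)),r(false,r(false,m)))).
Decompose r/2: T = r(false,a),  Q = r(r(false,r(false,m)),r(false,r(false,m))).
Bind T := r(false,a); no other remaining equation mentions T.
Bind Q := r(r(false,r(false,m)),r(false,r(false,m))).
No equations remain and no clash or occurs-check failure arose, so a unifier exists.

YES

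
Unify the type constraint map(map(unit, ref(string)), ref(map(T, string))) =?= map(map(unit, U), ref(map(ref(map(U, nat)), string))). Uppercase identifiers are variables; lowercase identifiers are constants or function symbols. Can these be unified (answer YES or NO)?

YES

Decompose map/2: map(unit, ref(string)) =?= map(unit, U),  ref(map(T, string)) =?= ref(map(ref(map(U, nat)), string)).
Decompose map/2: unit =?= unit,  ref(string) =?= U.
Delete trivial equation unit =?= unit.
Bind U := ref(string); substituting into the remaining equation gives: ref(map(T, string)) =?= ref(map(ref(map(ref(string), nat)), string)).
Decompose ref/1: map(T, string) =?= map(ref(map(ref(string), nat)), string).
Decompose map/2: T =?= ref(map(ref(string), nat)),  string =?= string.
Bind T := ref(map(ref(string), nat)); no other remaining equation mentions T.
Delete trivial equation string =?= string.
No equations remain and no clash or occurs-check failure arose, so a unifier exists.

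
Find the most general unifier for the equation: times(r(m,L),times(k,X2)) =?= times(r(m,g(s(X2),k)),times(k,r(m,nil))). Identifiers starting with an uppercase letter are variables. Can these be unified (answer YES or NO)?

YES

Decompose times/2: r(m,L) =?= r(m,g(s(X2),k)),  times(k,X2) =?= times(k,r(m,nil)).
Decompose r/2: m =?= m,  L =?= g(s(X2),k).
Delete trivial equation m =?= m.
Bind L := g(s(X2),k); no other remaining equation mentions L.
Decompose times/2: k =?= k,  X2 =?= r(m,nil).
Delete trivial equation k =?= k.
Bind X2 := r(m,nil). Substituting into the earlier binding gives L := g(s(r(m,nil)),k).
No equations remain and no clash or occurs-check failure arose, so a unifier exists.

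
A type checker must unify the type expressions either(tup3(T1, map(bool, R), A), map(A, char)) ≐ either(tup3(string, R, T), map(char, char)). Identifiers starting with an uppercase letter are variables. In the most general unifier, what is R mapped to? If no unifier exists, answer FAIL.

Decompose either/2: tup3(T1, map(bool, R), A) ≐ tup3(string, R, T),  map(A, char) ≐ map(char, char).
Decompose tup3/3: T1 ≐ string,  map(bool, R) ≐ R,  A ≐ T.
Bind T1 := string; no other remaining equation mentions T1.
Occurs check fails: R occurs in map(bool, R); the equation R ≐ map(bool, R) has no finite solution.

FAIL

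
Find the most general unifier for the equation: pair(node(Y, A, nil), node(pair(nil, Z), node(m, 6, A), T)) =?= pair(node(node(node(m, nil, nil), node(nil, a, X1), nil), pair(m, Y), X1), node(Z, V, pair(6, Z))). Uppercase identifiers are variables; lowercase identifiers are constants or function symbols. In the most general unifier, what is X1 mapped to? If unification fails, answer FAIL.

Decompose pair/2: node(Y, A, nil) =?= node(node(node(m, nil, nil), node(nil, a, X1), nil), pair(m, Y), X1),  node(pair(nil, Z), node(m, 6, A), T) =?= node(Z, V, pair(6, Z)).
Decompose node/3: Y =?= node(node(m, nil, nil), node(nil, a, X1), nil),  A =?= pair(m, Y),  nil =?= X1.
Bind Y := node(node(m, nil, nil), node(nil, a, X1), nil); substituting into the one remaining equation that mentions Y gives: A =?= pair(m, node(node(m, nil, nil), node(nil, a, X1), nil)).
Bind A := pair(m, node(node(m, nil, nil), node(nil, a, X1), nil)); substituting into the one remaining equation that mentions A gives: node(pair(nil, Z), node(m, 6, pair(m, node(node(m, nil, nil), node(nil, a, X1), nil))), T) =?= node(Z, V, pair(6, Z)).
Bind X1 := nil; substituting into the remaining equation gives: node(pair(nil, Z), node(m, 6, pair(m, node(node(m, nil, nil), node(nil, a, nil), nil))), T) =?= node(Z, V, pair(6, Z)). Substituting into the earlier bindings gives Y := node(node(m, nil, nil), node(nil, a, nil), nil), A := pair(m, node(node(m, nil, nil), node(nil, a, nil), nil)).
Decompose node/3: pair(nil, Z) =?= Z,  node(m, 6, pair(m, node(node(m, nil, nil), node(nil, a, nil), nil))) =?= V,  T =?= pair(6, Z).
Occurs check fails: Z occurs in pair(nil, Z); the equation Z =?= pair(nil, Z) has no finite solution.

FAIL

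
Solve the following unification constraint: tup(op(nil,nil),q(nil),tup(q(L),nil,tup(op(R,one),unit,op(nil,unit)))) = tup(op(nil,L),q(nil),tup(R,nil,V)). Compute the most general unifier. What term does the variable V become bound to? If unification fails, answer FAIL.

Decompose tup/3: op(nil,nil) = op(nil,L),  q(nil) = q(nil),  tup(q(L),nil,tup(op(R,one),unit,op(nil,unit))) = tup(R,nil,V).
Decompose op/2: nil = nil,  nil = L.
Delete trivial equation nil = nil.
Bind L := nil; substituting into the one remaining equation that mentions L gives: tup(q(nil),nil,tup(op(R,one),unit,op(nil,unit))) = tup(R,nil,V).
Delete trivial equation q(nil) = q(nil).
Decompose tup/3: q(nil) = R,  nil = nil,  tup(op(R,one),unit,op(nil,unit)) = V.
Bind R := q(nil); substituting into the one remaining equation that mentions R gives: tup(op(q(nil),one),unit,op(nil,unit)) = V.
Delete trivial equation nil = nil.
Bind V := tup(op(q(nil),one),unit,op(nil,unit)).
MGU = { L -> nil, R -> q(nil), V -> tup(op(q(nil),one),unit,op(nil,unit)) }, so V -> tup(op(q(nil),one),unit,op(nil,unit)).

tup(op(q(nil),one),unit,op(nil,unit))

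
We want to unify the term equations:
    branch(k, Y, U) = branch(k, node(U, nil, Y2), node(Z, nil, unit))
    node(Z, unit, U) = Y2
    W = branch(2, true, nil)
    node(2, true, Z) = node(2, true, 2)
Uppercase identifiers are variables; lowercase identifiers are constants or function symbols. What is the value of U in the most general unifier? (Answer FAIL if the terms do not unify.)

Decompose branch/3: k = k,  Y = node(U, nil, Y2),  U = node(Z, nil, unit).
Delete trivial equation k = k.
Bind Y := node(U, nil, Y2); no other remaining equation mentions Y.
Bind U := node(Z, nil, unit); substituting into the one remaining equation that mentions U gives: node(Z, unit, node(Z, nil, unit)) = Y2. Substituting into the earlier binding gives Y := node(node(Z, nil, unit), nil, Y2).
Bind Y2 := node(Z, unit, node(Z, nil, unit)); no other remaining equation mentions Y2. Substituting into the earlier binding gives Y := node(node(Z, nil, unit), nil, node(Z, unit, node(Z, nil, unit))).
Bind W := branch(2, true, nil); no other remaining equation mentions W.
Decompose node/3: 2 = 2,  true = true,  Z = 2.
Delete trivial equation 2 = 2.
Delete trivial equation true = true.
Bind Z := 2. Substituting into the earlier bindings gives Y := node(node(2, nil, unit), nil, node(2, unit, node(2, nil, unit))), U := node(2, nil, unit), Y2 := node(2, unit, node(2, nil, unit)).
MGU = { Y -> node(node(2, nil, unit), nil, node(2, unit, node(2, nil, unit))), U -> node(2, nil, unit), Y2 -> node(2, unit, node(2, nil, unit)), W -> branch(2, true, nil), Z -> 2 }, so U -> node(2, nil, unit).

node(2, nil, unit)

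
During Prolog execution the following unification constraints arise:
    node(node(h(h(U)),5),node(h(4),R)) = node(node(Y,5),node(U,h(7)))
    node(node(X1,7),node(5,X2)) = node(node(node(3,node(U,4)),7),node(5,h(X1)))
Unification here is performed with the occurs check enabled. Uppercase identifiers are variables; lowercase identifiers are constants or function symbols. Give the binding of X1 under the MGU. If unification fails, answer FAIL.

node(3,node(h(4),4))

Decompose node/2: node(h(h(U)),5) = node(Y,5),  node(h(4),R) = node(U,h(7)).
Decompose node/2: h(h(U)) = Y,  5 = 5.
Bind Y := h(h(U)); no other remaining equation mentions Y.
Delete trivial equation 5 = 5.
Decompose node/2: h(4) = U,  R = h(7).
Bind U := h(4); substituting into the one remaining equation that mentions U gives: node(node(X1,7),node(5,X2)) = node(node(node(3,node(h(4),4)),7),node(5,h(X1))). Substituting into the earlier binding gives Y := h(h(h(4))).
Bind R := h(7); no other remaining equation mentions R.
Decompose node/2: node(X1,7) = node(node(3,node(h(4),4)),7),  node(5,X2) = node(5,h(X1)).
Decompose node/2: X1 = node(3,node(h(4),4)),  7 = 7.
Bind X1 := node(3,node(h(4),4)); substituting into the one remaining equation that mentions X1 gives: node(5,X2) = node(5,h(node(3,node(h(4),4)))).
Delete trivial equation 7 = 7.
Decompose node/2: 5 = 5,  X2 = h(node(3,node(h(4),4))).
Delete trivial equation 5 = 5.
Bind X2 := h(node(3,node(h(4),4))).
MGU = { Y = h(h(h(4))), U = h(4), R = h(7), X1 = node(3,node(h(4),4)), X2 = h(node(3,node(h(4),4))) }, so X1 = node(3,node(h(4),4)).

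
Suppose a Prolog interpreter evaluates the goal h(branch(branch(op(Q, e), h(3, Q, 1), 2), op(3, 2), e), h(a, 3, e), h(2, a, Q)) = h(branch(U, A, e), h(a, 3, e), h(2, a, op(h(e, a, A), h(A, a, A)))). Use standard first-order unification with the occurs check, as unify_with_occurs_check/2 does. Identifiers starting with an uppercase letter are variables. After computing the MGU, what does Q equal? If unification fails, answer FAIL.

Decompose h/3: branch(branch(op(Q, e), h(3, Q, 1), 2), op(3, 2), e) = branch(U, A, e),  h(a, 3, e) = h(a, 3, e),  h(2, a, Q) = h(2, a, op(h(e, a, A), h(A, a, A))).
Decompose branch/3: branch(op(Q, e), h(3, Q, 1), 2) = U,  op(3, 2) = A,  e = e.
Bind U := branch(op(Q, e), h(3, Q, 1), 2); no other remaining equation mentions U.
Bind A := op(3, 2); substituting into the one remaining equation that mentions A gives: h(2, a, Q) = h(2, a, op(h(e, a, op(3, 2)), h(op(3, 2), a, op(3, 2)))).
Delete trivial equation e = e.
Delete trivial equation h(a, 3, e) = h(a, 3, e).
Decompose h/3: 2 = 2,  a = a,  Q = op(h(e, a, op(3, 2)), h(op(3, 2), a, op(3, 2))).
Delete trivial equation 2 = 2.
Delete trivial equation a = a.
Bind Q := op(h(e, a, op(3, 2)), h(op(3, 2), a, op(3, 2))). Substituting into the earlier binding gives U := branch(op(op(h(e, a, op(3, 2)), h(op(3, 2), a, op(3, 2))), e), h(3, op(h(e, a, op(3, 2)), h(op(3, 2), a, op(3, 2))), 1), 2).
MGU = { U -> branch(op(op(h(e, a, op(3, 2)), h(op(3, 2), a, op(3, 2))), e), h(3, op(h(e, a, op(3, 2)), h(op(3, 2), a, op(3, 2))), 1), 2), A -> op(3, 2), Q -> op(h(e, a, op(3, 2)), h(op(3, 2), a, op(3, 2))) }, so Q -> op(h(e, a, op(3, 2)), h(op(3, 2), a, op(3, 2))).

op(h(e, a, op(3, 2)), h(op(3, 2), a, op(3, 2)))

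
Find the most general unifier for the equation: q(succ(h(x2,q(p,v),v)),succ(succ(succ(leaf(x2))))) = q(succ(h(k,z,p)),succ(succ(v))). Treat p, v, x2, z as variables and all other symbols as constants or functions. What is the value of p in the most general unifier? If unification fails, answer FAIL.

Decompose q/2: succ(h(x2,q(p,v),v)) = succ(h(k,z,p)),  succ(succ(succ(leaf(x2)))) = succ(succ(v)).
Decompose succ/1: h(x2,q(p,v),v) = h(k,z,p).
Decompose h/3: x2 = k,  q(p,v) = z,  v = p.
Bind x2 := k; substituting into the one remaining equation that mentions x2 gives: succ(succ(succ(leaf(k)))) = succ(succ(v)).
Bind z := q(p,v); no other remaining equation mentions z.
Bind v := p; substituting into the remaining equation gives: succ(succ(succ(leaf(k)))) = succ(succ(p)). Substituting into the earlier binding gives z := q(p,p).
Decompose succ/1: succ(succ(leaf(k))) = succ(p).
Decompose succ/1: succ(leaf(k)) = p.
Bind p := succ(leaf(k)). Substituting into the earlier bindings gives z := q(succ(leaf(k)),succ(leaf(k))), v := succ(leaf(k)).
MGU = { x2 -> k, z -> q(succ(leaf(k)),succ(leaf(k))), v -> succ(leaf(k)), p -> succ(leaf(k)) }, so p -> succ(leaf(k)).

succ(leaf(k))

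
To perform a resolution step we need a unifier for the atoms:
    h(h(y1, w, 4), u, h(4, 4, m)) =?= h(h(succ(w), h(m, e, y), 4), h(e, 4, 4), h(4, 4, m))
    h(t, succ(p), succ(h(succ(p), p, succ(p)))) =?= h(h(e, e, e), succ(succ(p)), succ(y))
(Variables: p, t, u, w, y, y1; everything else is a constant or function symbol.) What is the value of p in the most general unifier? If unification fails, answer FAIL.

FAIL

Decompose h/3: h(y1, w, 4) =?= h(succ(w), h(m, e, y), 4),  u =?= h(e, 4, 4),  h(4, 4, m) =?= h(4, 4, m).
Decompose h/3: y1 =?= succ(w),  w =?= h(m, e, y),  4 =?= 4.
Bind y1 := succ(w); no other remaining equation mentions y1.
Bind w := h(m, e, y); no other remaining equation mentions w. Substituting into the earlier binding gives y1 := succ(h(m, e, y)).
Delete trivial equation 4 =?= 4.
Bind u := h(e, 4, 4); no other remaining equation mentions u.
Delete trivial equation h(4, 4, m) =?= h(4, 4, m).
Decompose h/3: t =?= h(e, e, e),  succ(p) =?= succ(succ(p)),  succ(h(succ(p), p, succ(p))) =?= succ(y).
Bind t := h(e, e, e); no other remaining equation mentions t.
Decompose succ/1: p =?= succ(p).
Occurs check fails: p occurs in succ(p); the equation p =?= succ(p) has no finite solution.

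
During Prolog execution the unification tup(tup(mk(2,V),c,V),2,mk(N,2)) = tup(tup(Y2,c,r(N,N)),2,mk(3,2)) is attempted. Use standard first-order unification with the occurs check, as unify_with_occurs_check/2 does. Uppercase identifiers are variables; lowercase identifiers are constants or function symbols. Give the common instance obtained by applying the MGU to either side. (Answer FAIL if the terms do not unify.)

Decompose tup/3: tup(mk(2,V),c,V) = tup(Y2,c,r(N,N)),  2 = 2,  mk(N,2) = mk(3,2).
Decompose tup/3: mk(2,V) = Y2,  c = c,  V = r(N,N).
Bind Y2 := mk(2,V); no other remaining equation mentions Y2.
Delete trivial equation c = c.
Bind V := r(N,N); no other remaining equation mentions V. Substituting into the earlier binding gives Y2 := mk(2,r(N,N)).
Delete trivial equation 2 = 2.
Decompose mk/2: N = 3,  2 = 2.
Bind N := 3; no other remaining equation mentions N. Substituting into the earlier bindings gives Y2 := mk(2,r(3,3)), V := r(3,3).
Delete trivial equation 2 = 2.
Applying the MGU to either side gives tup(tup(mk(2,r(3,3)),c,r(3,3)),2,mk(3,2)).

tup(tup(mk(2,r(3,3)),c,r(3,3)),2,mk(3,2))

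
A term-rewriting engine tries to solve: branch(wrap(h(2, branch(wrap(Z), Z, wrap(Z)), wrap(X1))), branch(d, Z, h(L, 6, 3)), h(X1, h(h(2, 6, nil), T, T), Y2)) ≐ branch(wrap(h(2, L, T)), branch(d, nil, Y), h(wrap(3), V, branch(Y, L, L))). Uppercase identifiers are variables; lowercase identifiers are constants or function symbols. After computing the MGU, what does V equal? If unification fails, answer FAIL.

Decompose branch/3: wrap(h(2, branch(wrap(Z), Z, wrap(Z)), wrap(X1))) ≐ wrap(h(2, L, T)),  branch(d, Z, h(L, 6, 3)) ≐ branch(d, nil, Y),  h(X1, h(h(2, 6, nil), T, T), Y2) ≐ h(wrap(3), V, branch(Y, L, L)).
Decompose wrap/1: h(2, branch(wrap(Z), Z, wrap(Z)), wrap(X1)) ≐ h(2, L, T).
Decompose h/3: 2 ≐ 2,  branch(wrap(Z), Z, wrap(Z)) ≐ L,  wrap(X1) ≐ T.
Delete trivial equation 2 ≐ 2.
Bind L := branch(wrap(Z), Z, wrap(Z)); substituting into the 2 remaining equations that mention L gives: branch(d, Z, h(branch(wrap(Z), Z, wrap(Z)), 6, 3)) ≐ branch(d, nil, Y),  h(X1, h(h(2, 6, nil), T, T), Y2) ≐ h(wrap(3), V, branch(Y, branch(wrap(Z), Z, wrap(Z)), branch(wrap(Z), Z, wrap(Z)))).
Bind T := wrap(X1); substituting into the one remaining equation that mentions T gives: h(X1, h(h(2, 6, nil), wrap(X1), wrap(X1)), Y2) ≐ h(wrap(3), V, branch(Y, branch(wrap(Z), Z, wrap(Z)), branch(wrap(Z), Z, wrap(Z)))).
Decompose branch/3: d ≐ d,  Z ≐ nil,  h(branch(wrap(Z), Z, wrap(Z)), 6, 3) ≐ Y.
Delete trivial equation d ≐ d.
Bind Z := nil; substituting into the remaining equations gives: h(branch(wrap(nil), nil, wrap(nil)), 6, 3) ≐ Y,  h(X1, h(h(2, 6, nil), wrap(X1), wrap(X1)), Y2) ≐ h(wrap(3), V, branch(Y, branch(wrap(nil), nil, wrap(nil)), branch(wrap(nil), nil, wrap(nil)))). Substituting into the earlier binding gives L := branch(wrap(nil), nil, wrap(nil)).
Bind Y := h(branch(wrap(nil), nil, wrap(nil)), 6, 3); substituting into the remaining equation gives: h(X1, h(h(2, 6, nil), wrap(X1), wrap(X1)), Y2) ≐ h(wrap(3), V, branch(h(branch(wrap(nil), nil, wrap(nil)), 6, 3), branch(wrap(nil), nil, wrap(nil)), branch(wrap(nil), nil, wrap(nil)))).
Decompose h/3: X1 ≐ wrap(3),  h(h(2, 6, nil), wrap(X1), wrap(X1)) ≐ V,  Y2 ≐ branch(h(branch(wrap(nil), nil, wrap(nil)), 6, 3), branch(wrap(nil), nil, wrap(nil)), branch(wrap(nil), nil, wrap(nil))).
Bind X1 := wrap(3); substituting into the one remaining equation that mentions X1 gives: h(h(2, 6, nil), wrap(wrap(3)), wrap(wrap(3))) ≐ V. Substituting into the earlier binding gives T := wrap(wrap(3)).
Bind V := h(h(2, 6, nil), wrap(wrap(3)), wrap(wrap(3))); no other remaining equation mentions V.
Bind Y2 := branch(h(branch(wrap(nil), nil, wrap(nil)), 6, 3), branch(wrap(nil), nil, wrap(nil)), branch(wrap(nil), nil, wrap(nil))).
MGU = { L := branch(wrap(nil), nil, wrap(nil)), T := wrap(wrap(3)), Z := nil, Y := h(branch(wrap(nil), nil, wrap(nil)), 6, 3), X1 := wrap(3), V := h(h(2, 6, nil), wrap(wrap(3)), wrap(wrap(3))), Y2 := branch(h(branch(wrap(nil), nil, wrap(nil)), 6, 3), branch(wrap(nil), nil, wrap(nil)), branch(wrap(nil), nil, wrap(nil))) }, so V := h(h(2, 6, nil), wrap(wrap(3)), wrap(wrap(3))).

h(h(2, 6, nil), wrap(wrap(3)), wrap(wrap(3)))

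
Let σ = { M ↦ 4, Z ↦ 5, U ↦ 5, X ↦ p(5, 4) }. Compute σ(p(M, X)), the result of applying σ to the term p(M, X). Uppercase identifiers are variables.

Replace each occurrence of M with 4.
Replace each occurrence of X with p(5, 4).
Result: p(4, p(5, 4)).

p(4, p(5, 4))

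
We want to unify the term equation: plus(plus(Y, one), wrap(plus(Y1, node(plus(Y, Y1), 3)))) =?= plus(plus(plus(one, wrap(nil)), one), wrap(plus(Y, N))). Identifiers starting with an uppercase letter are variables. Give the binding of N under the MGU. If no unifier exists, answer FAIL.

node(plus(plus(one, wrap(nil)), plus(one, wrap(nil))), 3)

Decompose plus/2: plus(Y, one) =?= plus(plus(one, wrap(nil)), one),  wrap(plus(Y1, node(plus(Y, Y1), 3))) =?= wrap(plus(Y, N)).
Decompose plus/2: Y =?= plus(one, wrap(nil)),  one =?= one.
Bind Y := plus(one, wrap(nil)); substituting into the one remaining equation that mentions Y gives: wrap(plus(Y1, node(plus(plus(one, wrap(nil)), Y1), 3))) =?= wrap(plus(plus(one, wrap(nil)), N)).
Delete trivial equation one =?= one.
Decompose wrap/1: plus(Y1, node(plus(plus(one, wrap(nil)), Y1), 3)) =?= plus(plus(one, wrap(nil)), N).
Decompose plus/2: Y1 =?= plus(one, wrap(nil)),  node(plus(plus(one, wrap(nil)), Y1), 3) =?= N.
Bind Y1 := plus(one, wrap(nil)); substituting into the remaining equation gives: node(plus(plus(one, wrap(nil)), plus(one, wrap(nil))), 3) =?= N.
Bind N := node(plus(plus(one, wrap(nil)), plus(one, wrap(nil))), 3).
MGU = { Y := plus(one, wrap(nil)), Y1 := plus(one, wrap(nil)), N := node(plus(plus(one, wrap(nil)), plus(one, wrap(nil))), 3) }, so N := node(plus(plus(one, wrap(nil)), plus(one, wrap(nil))), 3).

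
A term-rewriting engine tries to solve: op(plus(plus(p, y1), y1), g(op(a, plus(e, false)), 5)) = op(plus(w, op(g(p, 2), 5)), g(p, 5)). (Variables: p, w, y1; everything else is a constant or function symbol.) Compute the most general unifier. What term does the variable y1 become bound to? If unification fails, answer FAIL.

op(g(op(a, plus(e, false)), 2), 5)

Decompose op/2: plus(plus(p, y1), y1) = plus(w, op(g(p, 2), 5)),  g(op(a, plus(e, false)), 5) = g(p, 5).
Decompose plus/2: plus(p, y1) = w,  y1 = op(g(p, 2), 5).
Bind w := plus(p, y1); no other remaining equation mentions w.
Bind y1 := op(g(p, 2), 5); no other remaining equation mentions y1. Substituting into the earlier binding gives w := plus(p, op(g(p, 2), 5)).
Decompose g/2: op(a, plus(e, false)) = p,  5 = 5.
Bind p := op(a, plus(e, false)); no other remaining equation mentions p. Substituting into the earlier bindings gives w := plus(op(a, plus(e, false)), op(g(op(a, plus(e, false)), 2), 5)), y1 := op(g(op(a, plus(e, false)), 2), 5).
Delete trivial equation 5 = 5.
MGU = { w ↦ plus(op(a, plus(e, false)), op(g(op(a, plus(e, false)), 2), 5)), y1 ↦ op(g(op(a, plus(e, false)), 2), 5), p ↦ op(a, plus(e, false)) }, so y1 ↦ op(g(op(a, plus(e, false)), 2), 5).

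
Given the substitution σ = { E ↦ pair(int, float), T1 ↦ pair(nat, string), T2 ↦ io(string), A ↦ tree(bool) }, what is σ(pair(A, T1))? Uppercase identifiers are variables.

pair(tree(bool), pair(nat, string))

Replace each occurrence of T1 with pair(nat, string).
Replace each occurrence of A with tree(bool).
Result: pair(tree(bool), pair(nat, string)).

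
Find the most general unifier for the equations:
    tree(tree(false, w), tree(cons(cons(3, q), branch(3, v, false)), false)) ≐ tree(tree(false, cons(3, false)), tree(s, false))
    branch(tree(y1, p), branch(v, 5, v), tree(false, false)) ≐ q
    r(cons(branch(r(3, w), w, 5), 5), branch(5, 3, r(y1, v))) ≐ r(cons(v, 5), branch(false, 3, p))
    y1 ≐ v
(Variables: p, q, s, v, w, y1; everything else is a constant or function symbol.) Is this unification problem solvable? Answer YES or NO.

Decompose tree/2: tree(false, w) ≐ tree(false, cons(3, false)),  tree(cons(cons(3, q), branch(3, v, false)), false) ≐ tree(s, false).
Decompose tree/2: false ≐ false,  w ≐ cons(3, false).
Delete trivial equation false ≐ false.
Bind w := cons(3, false); substituting into the one remaining equation that mentions w gives: r(cons(branch(r(3, cons(3, false)), cons(3, false), 5), 5), branch(5, 3, r(y1, v))) ≐ r(cons(v, 5), branch(false, 3, p)).
Decompose tree/2: cons(cons(3, q), branch(3, v, false)) ≐ s,  false ≐ false.
Bind s := cons(cons(3, q), branch(3, v, false)); no other remaining equation mentions s.
Delete trivial equation false ≐ false.
Bind q := branch(tree(y1, p), branch(v, 5, v), tree(false, false)); no other remaining equation mentions q. Substituting into the earlier binding gives s := cons(cons(3, branch(tree(y1, p), branch(v, 5, v), tree(false, false))), branch(3, v, false)).
Decompose r/2: cons(branch(r(3, cons(3, false)), cons(3, false), 5), 5) ≐ cons(v, 5),  branch(5, 3, r(y1, v)) ≐ branch(false, 3, p).
Decompose cons/2: branch(r(3, cons(3, false)), cons(3, false), 5) ≐ v,  5 ≐ 5.
Bind v := branch(r(3, cons(3, false)), cons(3, false), 5); substituting into the 2 remaining equations that mention v gives: branch(5, 3, r(y1, branch(r(3, cons(3, false)), cons(3, false), 5))) ≐ branch(false, 3, p),  y1 ≐ branch(r(3, cons(3, false)), cons(3, false), 5). Substituting into the earlier bindings gives s := cons(cons(3, branch(tree(y1, p), branch(branch(r(3, cons(3, false)), cons(3, false), 5), 5, branch(r(3, cons(3, false)), cons(3, false), 5)), tree(false, false))), branch(3, branch(r(3, cons(3, false)), cons(3, false), 5), false)), q := branch(tree(y1, p), branch(branch(r(3, cons(3, false)), cons(3, false), 5), 5, branch(r(3, cons(3, false)), cons(3, false), 5)), tree(false, false)).
Delete trivial equation 5 ≐ 5.
Decompose branch/3: 5 ≐ false,  3 ≐ 3,  r(y1, branch(r(3, cons(3, false)), cons(3, false), 5)) ≐ p.
Clash: constants 5 and false differ; no unifier exists.

NO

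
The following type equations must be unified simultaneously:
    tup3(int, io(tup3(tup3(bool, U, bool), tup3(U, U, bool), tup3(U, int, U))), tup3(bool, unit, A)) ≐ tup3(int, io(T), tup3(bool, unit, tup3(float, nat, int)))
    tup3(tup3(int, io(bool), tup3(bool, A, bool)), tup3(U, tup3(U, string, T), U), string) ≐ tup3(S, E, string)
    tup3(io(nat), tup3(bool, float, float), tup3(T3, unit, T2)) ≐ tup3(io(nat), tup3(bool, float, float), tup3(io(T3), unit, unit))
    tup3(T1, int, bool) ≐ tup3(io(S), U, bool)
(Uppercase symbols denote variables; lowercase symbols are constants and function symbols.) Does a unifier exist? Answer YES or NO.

Decompose tup3/3: int ≐ int,  io(tup3(tup3(bool, U, bool), tup3(U, U, bool), tup3(U, int, U))) ≐ io(T),  tup3(bool, unit, A) ≐ tup3(bool, unit, tup3(float, nat, int)).
Delete trivial equation int ≐ int.
Decompose io/1: tup3(tup3(bool, U, bool), tup3(U, U, bool), tup3(U, int, U)) ≐ T.
Bind T := tup3(tup3(bool, U, bool), tup3(U, U, bool), tup3(U, int, U)); substituting into the one remaining equation that mentions T gives: tup3(tup3(int, io(bool), tup3(bool, A, bool)), tup3(U, tup3(U, string, tup3(tup3(bool, U, bool), tup3(U, U, bool), tup3(U, int, U))), U), string) ≐ tup3(S, E, string).
Decompose tup3/3: bool ≐ bool,  unit ≐ unit,  A ≐ tup3(float, nat, int).
Delete trivial equation bool ≐ bool.
Delete trivial equation unit ≐ unit.
Bind A := tup3(float, nat, int); substituting into the one remaining equation that mentions A gives: tup3(tup3(int, io(bool), tup3(bool, tup3(float, nat, int), bool)), tup3(U, tup3(U, string, tup3(tup3(bool, U, bool), tup3(U, U, bool), tup3(U, int, U))), U), string) ≐ tup3(S, E, string).
Decompose tup3/3: tup3(int, io(bool), tup3(bool, tup3(float, nat, int), bool)) ≐ S,  tup3(U, tup3(U, string, tup3(tup3(bool, U, bool), tup3(U, U, bool), tup3(U, int, U))), U) ≐ E,  string ≐ string.
Bind S := tup3(int, io(bool), tup3(bool, tup3(float, nat, int), bool)); substituting into the one remaining equation that mentions S gives: tup3(T1, int, bool) ≐ tup3(io(tup3(int, io(bool), tup3(bool, tup3(float, nat, int), bool))), U, bool).
Bind E := tup3(U, tup3(U, string, tup3(tup3(bool, U, bool), tup3(U, U, bool), tup3(U, int, U))), U); no other remaining equation mentions E.
Delete trivial equation string ≐ string.
Decompose tup3/3: io(nat) ≐ io(nat),  tup3(bool, float, float) ≐ tup3(bool, float, float),  tup3(T3, unit, T2) ≐ tup3(io(T3), unit, unit).
Delete trivial equation io(nat) ≐ io(nat).
Delete trivial equation tup3(bool, float, float) ≐ tup3(bool, float, float).
Decompose tup3/3: T3 ≐ io(T3),  unit ≐ unit,  T2 ≐ unit.
Occurs check fails: T3 occurs in io(T3); the equation T3 ≐ io(T3) has no finite solution.

NO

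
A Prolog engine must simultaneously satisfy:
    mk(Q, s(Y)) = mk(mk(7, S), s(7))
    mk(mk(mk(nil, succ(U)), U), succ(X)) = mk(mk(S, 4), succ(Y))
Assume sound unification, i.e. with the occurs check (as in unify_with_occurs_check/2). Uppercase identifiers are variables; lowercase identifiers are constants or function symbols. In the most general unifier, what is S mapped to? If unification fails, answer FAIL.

Decompose mk/2: Q = mk(7, S),  s(Y) = s(7).
Bind Q := mk(7, S); no other remaining equation mentions Q.
Decompose s/1: Y = 7.
Bind Y := 7; substituting into the remaining equation gives: mk(mk(mk(nil, succ(U)), U), succ(X)) = mk(mk(S, 4), succ(7)).
Decompose mk/2: mk(mk(nil, succ(U)), U) = mk(S, 4),  succ(X) = succ(7).
Decompose mk/2: mk(nil, succ(U)) = S,  U = 4.
Bind S := mk(nil, succ(U)); no other remaining equation mentions S. Substituting into the earlier binding gives Q := mk(7, mk(nil, succ(U))).
Bind U := 4; no other remaining equation mentions U. Substituting into the earlier bindings gives Q := mk(7, mk(nil, succ(4))), S := mk(nil, succ(4)).
Decompose succ/1: X = 7.
Bind X := 7.
MGU = { Q ↦ mk(7, mk(nil, succ(4))), Y ↦ 7, S ↦ mk(nil, succ(4)), U ↦ 4, X ↦ 7 }, so S ↦ mk(nil, succ(4)).

mk(nil, succ(4))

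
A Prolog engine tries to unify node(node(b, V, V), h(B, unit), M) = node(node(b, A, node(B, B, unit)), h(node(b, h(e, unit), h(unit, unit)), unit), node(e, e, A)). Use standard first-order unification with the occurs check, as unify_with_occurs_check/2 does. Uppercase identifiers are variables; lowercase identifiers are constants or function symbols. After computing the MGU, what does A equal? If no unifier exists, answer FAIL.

Decompose node/3: node(b, V, V) = node(b, A, node(B, B, unit)),  h(B, unit) = h(node(b, h(e, unit), h(unit, unit)), unit),  M = node(e, e, A).
Decompose node/3: b = b,  V = A,  V = node(B, B, unit).
Delete trivial equation b = b.
Bind V := A; substituting into the one remaining equation that mentions V gives: A = node(B, B, unit).
Bind A := node(B, B, unit); substituting into the one remaining equation that mentions A gives: M = node(e, e, node(B, B, unit)). Substituting into the earlier binding gives V := node(B, B, unit).
Decompose h/2: B = node(b, h(e, unit), h(unit, unit)),  unit = unit.
Bind B := node(b, h(e, unit), h(unit, unit)); substituting into the one remaining equation that mentions B gives: M = node(e, e, node(node(b, h(e, unit), h(unit, unit)), node(b, h(e, unit), h(unit, unit)), unit)). Substituting into the earlier bindings gives V := node(node(b, h(e, unit), h(unit, unit)), node(b, h(e, unit), h(unit, unit)), unit), A := node(node(b, h(e, unit), h(unit, unit)), node(b, h(e, unit), h(unit, unit)), unit).
Delete trivial equation unit = unit.
Bind M := node(e, e, node(node(b, h(e, unit), h(unit, unit)), node(b, h(e, unit), h(unit, unit)), unit)).
MGU = { V -> node(node(b, h(e, unit), h(unit, unit)), node(b, h(e, unit), h(unit, unit)), unit), A -> node(node(b, h(e, unit), h(unit, unit)), node(b, h(e, unit), h(unit, unit)), unit), B -> node(b, h(e, unit), h(unit, unit)), M -> node(e, e, node(node(b, h(e, unit), h(unit, unit)), node(b, h(e, unit), h(unit, unit)), unit)) }, so A -> node(node(b, h(e, unit), h(unit, unit)), node(b, h(e, unit), h(unit, unit)), unit).

node(node(b, h(e, unit), h(unit, unit)), node(b, h(e, unit), h(unit, unit)), unit)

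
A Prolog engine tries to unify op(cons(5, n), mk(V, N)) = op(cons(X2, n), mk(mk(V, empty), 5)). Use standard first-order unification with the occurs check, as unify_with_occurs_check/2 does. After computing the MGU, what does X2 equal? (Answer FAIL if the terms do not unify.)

Decompose op/2: cons(5, n) = cons(X2, n),  mk(V, N) = mk(mk(V, empty), 5).
Decompose cons/2: 5 = X2,  n = n.
Bind X2 := 5; no other remaining equation mentions X2.
Delete trivial equation n = n.
Decompose mk/2: V = mk(V, empty),  N = 5.
Occurs check fails: V occurs in mk(V, empty); the equation V = mk(V, empty) has no finite solution.

FAIL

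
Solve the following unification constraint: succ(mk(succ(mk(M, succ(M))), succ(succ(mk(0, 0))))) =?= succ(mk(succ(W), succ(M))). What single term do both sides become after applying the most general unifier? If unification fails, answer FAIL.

succ(mk(succ(mk(succ(mk(0, 0)), succ(succ(mk(0, 0))))), succ(succ(mk(0, 0)))))

Decompose succ/1: mk(succ(mk(M, succ(M))), succ(succ(mk(0, 0)))) =?= mk(succ(W), succ(M)).
Decompose mk/2: succ(mk(M, succ(M))) =?= succ(W),  succ(succ(mk(0, 0))) =?= succ(M).
Decompose succ/1: mk(M, succ(M)) =?= W.
Bind W := mk(M, succ(M)); no other remaining equation mentions W.
Decompose succ/1: succ(mk(0, 0)) =?= M.
Bind M := succ(mk(0, 0)). Substituting into the earlier binding gives W := mk(succ(mk(0, 0)), succ(succ(mk(0, 0)))).
Applying the MGU to either side gives succ(mk(succ(mk(succ(mk(0, 0)), succ(succ(mk(0, 0))))), succ(succ(mk(0, 0))))).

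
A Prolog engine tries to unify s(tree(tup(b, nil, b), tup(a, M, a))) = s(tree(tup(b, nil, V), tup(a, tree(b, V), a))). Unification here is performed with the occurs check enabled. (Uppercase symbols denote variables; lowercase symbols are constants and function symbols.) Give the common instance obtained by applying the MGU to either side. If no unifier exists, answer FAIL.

s(tree(tup(b, nil, b), tup(a, tree(b, b), a)))

Decompose s/1: tree(tup(b, nil, b), tup(a, M, a)) = tree(tup(b, nil, V), tup(a, tree(b, V), a)).
Decompose tree/2: tup(b, nil, b) = tup(b, nil, V),  tup(a, M, a) = tup(a, tree(b, V), a).
Decompose tup/3: b = b,  nil = nil,  b = V.
Delete trivial equation b = b.
Delete trivial equation nil = nil.
Bind V := b; substituting into the remaining equation gives: tup(a, M, a) = tup(a, tree(b, b), a).
Decompose tup/3: a = a,  M = tree(b, b),  a = a.
Delete trivial equation a = a.
Bind M := tree(b, b); no other remaining equation mentions M.
Delete trivial equation a = a.
Applying the MGU to either side gives s(tree(tup(b, nil, b), tup(a, tree(b, b), a))).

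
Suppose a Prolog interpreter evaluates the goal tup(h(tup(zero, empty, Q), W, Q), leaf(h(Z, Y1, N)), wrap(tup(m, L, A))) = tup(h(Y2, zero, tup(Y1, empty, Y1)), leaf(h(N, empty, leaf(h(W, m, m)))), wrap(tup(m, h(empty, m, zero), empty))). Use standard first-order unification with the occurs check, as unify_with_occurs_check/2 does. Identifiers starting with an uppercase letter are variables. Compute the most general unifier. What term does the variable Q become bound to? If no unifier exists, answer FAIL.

Decompose tup/3: h(tup(zero, empty, Q), W, Q) = h(Y2, zero, tup(Y1, empty, Y1)),  leaf(h(Z, Y1, N)) = leaf(h(N, empty, leaf(h(W, m, m)))),  wrap(tup(m, L, A)) = wrap(tup(m, h(empty, m, zero), empty)).
Decompose h/3: tup(zero, empty, Q) = Y2,  W = zero,  Q = tup(Y1, empty, Y1).
Bind Y2 := tup(zero, empty, Q); no other remaining equation mentions Y2.
Bind W := zero; substituting into the one remaining equation that mentions W gives: leaf(h(Z, Y1, N)) = leaf(h(N, empty, leaf(h(zero, m, m)))).
Bind Q := tup(Y1, empty, Y1); no other remaining equation mentions Q. Substituting into the earlier binding gives Y2 := tup(zero, empty, tup(Y1, empty, Y1)).
Decompose leaf/1: h(Z, Y1, N) = h(N, empty, leaf(h(zero, m, m))).
Decompose h/3: Z = N,  Y1 = empty,  N = leaf(h(zero, m, m)).
Bind Z := N; no other remaining equation mentions Z.
Bind Y1 := empty; no other remaining equation mentions Y1. Substituting into the earlier bindings gives Y2 := tup(zero, empty, tup(empty, empty, empty)), Q := tup(empty, empty, empty).
Bind N := leaf(h(zero, m, m)); no other remaining equation mentions N. Substituting into the earlier binding gives Z := leaf(h(zero, m, m)).
Decompose wrap/1: tup(m, L, A) = tup(m, h(empty, m, zero), empty).
Decompose tup/3: m = m,  L = h(empty, m, zero),  A = empty.
Delete trivial equation m = m.
Bind L := h(empty, m, zero); no other remaining equation mentions L.
Bind A := empty.
MGU = { Y2 ↦ tup(zero, empty, tup(empty, empty, empty)), W ↦ zero, Q ↦ tup(empty, empty, empty), Z ↦ leaf(h(zero, m, m)), Y1 ↦ empty, N ↦ leaf(h(zero, m, m)), L ↦ h(empty, m, zero), A ↦ empty }, so Q ↦ tup(empty, empty, empty).

tup(empty, empty, empty)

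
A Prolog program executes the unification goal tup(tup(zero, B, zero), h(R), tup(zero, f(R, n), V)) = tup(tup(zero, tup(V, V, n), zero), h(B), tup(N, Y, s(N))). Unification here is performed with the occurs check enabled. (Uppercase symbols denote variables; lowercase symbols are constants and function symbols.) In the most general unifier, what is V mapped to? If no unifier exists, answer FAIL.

Decompose tup/3: tup(zero, B, zero) = tup(zero, tup(V, V, n), zero),  h(R) = h(B),  tup(zero, f(R, n), V) = tup(N, Y, s(N)).
Decompose tup/3: zero = zero,  B = tup(V, V, n),  zero = zero.
Delete trivial equation zero = zero.
Bind B := tup(V, V, n); substituting into the one remaining equation that mentions B gives: h(R) = h(tup(V, V, n)).
Delete trivial equation zero = zero.
Decompose h/1: R = tup(V, V, n).
Bind R := tup(V, V, n); substituting into the remaining equation gives: tup(zero, f(tup(V, V, n), n), V) = tup(N, Y, s(N)).
Decompose tup/3: zero = N,  f(tup(V, V, n), n) = Y,  V = s(N).
Bind N := zero; substituting into the one remaining equation that mentions N gives: V = s(zero).
Bind Y := f(tup(V, V, n), n); no other remaining equation mentions Y.
Bind V := s(zero). Substituting into the earlier bindings gives B := tup(s(zero), s(zero), n), R := tup(s(zero), s(zero), n), Y := f(tup(s(zero), s(zero), n), n).
MGU = { B = tup(s(zero), s(zero), n), R = tup(s(zero), s(zero), n), N = zero, Y = f(tup(s(zero), s(zero), n), n), V = s(zero) }, so V = s(zero).

s(zero)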